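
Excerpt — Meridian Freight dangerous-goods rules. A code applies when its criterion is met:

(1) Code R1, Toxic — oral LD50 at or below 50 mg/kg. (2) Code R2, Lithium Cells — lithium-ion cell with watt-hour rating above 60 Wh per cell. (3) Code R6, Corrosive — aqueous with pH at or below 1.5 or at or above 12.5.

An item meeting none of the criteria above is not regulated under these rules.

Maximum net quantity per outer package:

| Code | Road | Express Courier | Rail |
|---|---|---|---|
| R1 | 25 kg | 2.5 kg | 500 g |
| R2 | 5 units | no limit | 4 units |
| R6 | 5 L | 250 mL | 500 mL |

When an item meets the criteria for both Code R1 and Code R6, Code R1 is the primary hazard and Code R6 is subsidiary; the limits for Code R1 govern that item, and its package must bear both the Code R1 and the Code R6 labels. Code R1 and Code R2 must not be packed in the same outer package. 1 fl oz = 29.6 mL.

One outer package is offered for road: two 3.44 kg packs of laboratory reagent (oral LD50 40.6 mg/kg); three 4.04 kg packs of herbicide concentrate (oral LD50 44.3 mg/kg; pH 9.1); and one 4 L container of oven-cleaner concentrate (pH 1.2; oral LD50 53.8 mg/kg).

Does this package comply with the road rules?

Yes

Laboratory reagent: oral LD50 40.6 mg/kg ≤ 50 mg/kg → Code R1 (Toxic).
With oral LD50 44.3 mg/kg (≤ 50 mg/kg), the herbicide concentrate falls in Code R1.
With pH 1.2 (≤ 1.5), the oven-cleaner concentrate falls in Code R6.
Total Code R1: (two 3.44 kg packs = 6.88 kg) + (three 4.04 kg packs = 12.12 kg) = 19 kg.
19 kg is within the road limit of 25 kg for Code R1.
Code R6 quantity: 4 L.
4 L ≤ 5 L (road limit, Code R6) — within limit.
The segregation rule (Code R1 with Code R2) does not apply to Code R1 with Code R6.
Every hazard code is within its road limit and no segregation rule is violated.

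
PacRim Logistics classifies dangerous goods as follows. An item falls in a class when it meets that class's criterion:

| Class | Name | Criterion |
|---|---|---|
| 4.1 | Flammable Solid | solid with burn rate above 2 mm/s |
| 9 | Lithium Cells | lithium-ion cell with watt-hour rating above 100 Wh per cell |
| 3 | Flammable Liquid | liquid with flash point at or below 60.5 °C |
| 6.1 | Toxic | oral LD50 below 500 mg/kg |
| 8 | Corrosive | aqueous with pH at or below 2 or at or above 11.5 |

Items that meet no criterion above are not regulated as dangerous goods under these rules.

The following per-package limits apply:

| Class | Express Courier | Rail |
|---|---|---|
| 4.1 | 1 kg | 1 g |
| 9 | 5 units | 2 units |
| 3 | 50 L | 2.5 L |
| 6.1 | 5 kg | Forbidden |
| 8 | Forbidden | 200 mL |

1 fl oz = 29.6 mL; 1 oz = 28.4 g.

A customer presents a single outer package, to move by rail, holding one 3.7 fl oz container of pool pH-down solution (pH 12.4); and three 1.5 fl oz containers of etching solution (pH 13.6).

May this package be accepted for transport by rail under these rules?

No

Pool pH-down solution: pH 12.4 ≥ 11.5 → Class 8 (Corrosive).
With pH 13.6 (≥ 11.5), the etching solution falls in Class 8.
Class 8 net quantity: (one 3.7 fl oz container = 109.52 mL) + (three 1.5 fl oz containers = 133.2 mL) = 242.72 mL.
242.72 mL > 200 mL (rail limit, Class 8) — over the limit.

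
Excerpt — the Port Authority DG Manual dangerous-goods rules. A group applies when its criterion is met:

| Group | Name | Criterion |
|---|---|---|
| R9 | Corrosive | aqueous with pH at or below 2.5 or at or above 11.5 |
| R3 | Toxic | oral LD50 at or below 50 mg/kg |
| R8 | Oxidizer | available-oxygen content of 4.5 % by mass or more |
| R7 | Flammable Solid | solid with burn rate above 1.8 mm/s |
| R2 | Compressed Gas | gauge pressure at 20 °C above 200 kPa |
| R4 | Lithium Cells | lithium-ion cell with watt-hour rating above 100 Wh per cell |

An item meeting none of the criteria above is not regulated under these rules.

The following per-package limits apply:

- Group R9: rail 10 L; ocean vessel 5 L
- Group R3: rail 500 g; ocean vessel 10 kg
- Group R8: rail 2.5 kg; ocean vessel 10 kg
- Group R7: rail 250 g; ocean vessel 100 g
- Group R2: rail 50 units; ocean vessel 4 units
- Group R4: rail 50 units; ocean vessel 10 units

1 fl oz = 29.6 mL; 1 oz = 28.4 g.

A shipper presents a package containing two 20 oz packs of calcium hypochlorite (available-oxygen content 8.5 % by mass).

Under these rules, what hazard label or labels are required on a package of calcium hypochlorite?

The calcium hypochlorite has available-oxygen content 8.5 % by mass, which is ≥ 4.5 % by mass, so it is Group R8 (Oxidizer).
Only the Group R8 label is required.

Group R8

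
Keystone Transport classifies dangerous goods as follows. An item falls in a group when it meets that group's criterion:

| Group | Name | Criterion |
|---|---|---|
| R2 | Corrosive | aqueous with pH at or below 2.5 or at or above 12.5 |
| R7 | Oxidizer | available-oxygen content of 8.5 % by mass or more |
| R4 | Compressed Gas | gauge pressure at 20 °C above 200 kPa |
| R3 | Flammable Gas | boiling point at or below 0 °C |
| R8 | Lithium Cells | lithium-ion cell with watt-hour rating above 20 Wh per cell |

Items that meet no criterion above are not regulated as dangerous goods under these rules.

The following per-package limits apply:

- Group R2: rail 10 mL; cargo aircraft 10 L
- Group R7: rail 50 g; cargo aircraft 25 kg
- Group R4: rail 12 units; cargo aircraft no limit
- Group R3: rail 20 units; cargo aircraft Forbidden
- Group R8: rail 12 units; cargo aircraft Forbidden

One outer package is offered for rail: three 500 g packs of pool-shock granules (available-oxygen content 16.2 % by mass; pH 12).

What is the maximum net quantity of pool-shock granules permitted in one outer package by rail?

50 g

Pool-shock granules: available-oxygen content 16.2 % by mass ≥ 8.5 % by mass → Group R7 (Oxidizer).
The rail limit for Group R7 is 50 g.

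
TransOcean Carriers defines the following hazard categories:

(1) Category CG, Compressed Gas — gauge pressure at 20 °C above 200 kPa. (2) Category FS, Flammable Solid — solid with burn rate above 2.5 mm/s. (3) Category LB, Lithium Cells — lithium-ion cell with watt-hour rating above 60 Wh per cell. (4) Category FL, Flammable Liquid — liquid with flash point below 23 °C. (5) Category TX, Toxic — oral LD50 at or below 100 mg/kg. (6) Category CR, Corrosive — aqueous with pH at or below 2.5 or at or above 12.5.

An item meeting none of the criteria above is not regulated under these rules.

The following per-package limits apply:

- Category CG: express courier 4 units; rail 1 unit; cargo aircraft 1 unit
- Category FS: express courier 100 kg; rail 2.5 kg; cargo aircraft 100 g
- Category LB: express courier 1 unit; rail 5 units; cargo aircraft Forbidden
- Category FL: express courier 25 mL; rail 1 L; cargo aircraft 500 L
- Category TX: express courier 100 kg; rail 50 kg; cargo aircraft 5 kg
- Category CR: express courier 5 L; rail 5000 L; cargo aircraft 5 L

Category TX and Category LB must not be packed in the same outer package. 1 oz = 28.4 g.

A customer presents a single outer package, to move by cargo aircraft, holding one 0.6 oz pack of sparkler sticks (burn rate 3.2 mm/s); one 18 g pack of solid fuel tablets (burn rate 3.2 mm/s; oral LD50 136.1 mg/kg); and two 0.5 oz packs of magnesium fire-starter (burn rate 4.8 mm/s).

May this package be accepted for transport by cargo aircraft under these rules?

Yes

With burn rate 3.2 mm/s (> 2.5 mm/s), the sparkler sticks fall in Category FS.
With burn rate 3.2 mm/s (> 2.5 mm/s), the solid fuel tablets fall in Category FS.
Burn rate 4.8 mm/s meets the Category FS criterion (Flammable Solid), so the magnesium fire-starter is Category FS.
Total Category FS: (one 0.6 oz pack = 17.04 g) + 18 g + (two 0.5 oz packs = 28.4 g) = 63.44 g.
63.44 g ≤ 100 g (cargo aircraft limit, Category FS) — within limit.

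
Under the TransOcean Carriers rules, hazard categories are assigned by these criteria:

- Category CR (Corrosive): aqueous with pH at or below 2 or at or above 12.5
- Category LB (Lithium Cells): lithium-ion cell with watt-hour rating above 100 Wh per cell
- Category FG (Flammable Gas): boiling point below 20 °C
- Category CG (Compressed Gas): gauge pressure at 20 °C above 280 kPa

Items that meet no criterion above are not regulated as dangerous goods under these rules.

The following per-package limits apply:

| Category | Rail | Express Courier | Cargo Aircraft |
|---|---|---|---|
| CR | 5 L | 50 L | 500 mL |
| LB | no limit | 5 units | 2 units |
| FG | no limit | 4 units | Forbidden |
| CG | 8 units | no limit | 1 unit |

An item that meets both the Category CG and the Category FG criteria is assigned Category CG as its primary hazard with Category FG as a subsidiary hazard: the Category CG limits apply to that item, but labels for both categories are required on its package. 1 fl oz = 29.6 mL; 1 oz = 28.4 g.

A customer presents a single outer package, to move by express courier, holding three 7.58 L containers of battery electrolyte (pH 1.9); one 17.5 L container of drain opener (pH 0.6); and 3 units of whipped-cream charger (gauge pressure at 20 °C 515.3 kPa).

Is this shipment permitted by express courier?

With pH 1.9 (≤ 2), the battery electrolyte falls in Category CR.
With pH 0.6 (≤ 2), the drain opener falls in Category CR.
The whipped-cream charger has gauge pressure at 20 °C 515.3 kPa, which is > 280 kPa, so it is Category CG (Compressed Gas).
Category CR net quantity: (three 7.58 L containers = 22.74 L) + 17.5 L = 40.24 L.
That is within the Category CR express courier limit of 50 L.
Category CG quantity: 3 units.
Category CG has no per-package limit by express courier.
Every hazard category is within its express courier limit and no segregation rule is violated.

Yes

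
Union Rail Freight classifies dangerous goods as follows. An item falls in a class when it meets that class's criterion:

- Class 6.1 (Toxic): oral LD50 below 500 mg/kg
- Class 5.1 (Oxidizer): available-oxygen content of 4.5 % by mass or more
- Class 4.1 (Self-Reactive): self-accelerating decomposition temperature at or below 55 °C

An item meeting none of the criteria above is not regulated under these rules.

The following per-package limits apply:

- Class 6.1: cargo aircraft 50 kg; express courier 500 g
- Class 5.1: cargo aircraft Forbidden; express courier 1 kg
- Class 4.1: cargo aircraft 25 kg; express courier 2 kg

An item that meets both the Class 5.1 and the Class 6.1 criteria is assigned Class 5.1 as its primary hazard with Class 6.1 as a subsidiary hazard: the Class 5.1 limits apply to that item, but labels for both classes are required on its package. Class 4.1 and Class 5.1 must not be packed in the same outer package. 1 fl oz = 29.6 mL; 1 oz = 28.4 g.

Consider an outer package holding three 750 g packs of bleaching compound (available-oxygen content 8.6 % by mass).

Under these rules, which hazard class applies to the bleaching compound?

Class 5.1

Available-oxygen content 8.6 % by mass meets the Class 5.1 criterion (Oxidizer), so the bleaching compound is Class 5.1.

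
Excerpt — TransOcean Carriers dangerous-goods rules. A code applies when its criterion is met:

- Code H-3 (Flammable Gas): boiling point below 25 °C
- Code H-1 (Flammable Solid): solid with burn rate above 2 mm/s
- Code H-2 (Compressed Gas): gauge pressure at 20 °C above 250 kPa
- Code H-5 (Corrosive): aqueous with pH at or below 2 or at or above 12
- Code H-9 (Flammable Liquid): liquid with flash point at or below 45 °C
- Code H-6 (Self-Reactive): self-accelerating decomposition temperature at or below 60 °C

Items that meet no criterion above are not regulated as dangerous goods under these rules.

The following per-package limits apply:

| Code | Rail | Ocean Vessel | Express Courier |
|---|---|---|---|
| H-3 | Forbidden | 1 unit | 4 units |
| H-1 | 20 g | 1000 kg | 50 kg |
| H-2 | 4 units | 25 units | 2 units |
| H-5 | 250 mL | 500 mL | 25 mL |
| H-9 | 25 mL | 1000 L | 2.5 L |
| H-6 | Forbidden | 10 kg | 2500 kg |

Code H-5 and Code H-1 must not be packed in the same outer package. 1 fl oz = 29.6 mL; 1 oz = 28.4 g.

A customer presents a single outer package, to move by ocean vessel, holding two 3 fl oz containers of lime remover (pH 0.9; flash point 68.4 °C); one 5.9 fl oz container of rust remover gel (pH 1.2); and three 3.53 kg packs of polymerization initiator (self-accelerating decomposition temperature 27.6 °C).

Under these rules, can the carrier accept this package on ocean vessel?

With pH 0.9 (≤ 2), the lime remover falls in Code H-5.
The rust remover gel has pH 1.2, which is ≤ 2, so it is Code H-5 (Corrosive).
The polymerization initiator has self-accelerating decomposition temperature 27.6 °C, which is ≤ 60 °C, so it is Code H-6 (Self-Reactive).
Code H-6 quantity: three 3.53 kg packs = 10.59 kg.
10.59 kg exceeds the ocean vessel limit of 10 kg for Code H-6.
Total Code H-5: (two 3 fl oz containers = 177.6 mL) + (one 5.9 fl oz container = 174.64 mL) = 352.24 mL.
That is within the Code H-5 ocean vessel limit of 500 mL.
The segregation rule (Code H-5 with Code H-1) does not apply to Code H-6 with Code H-5.

No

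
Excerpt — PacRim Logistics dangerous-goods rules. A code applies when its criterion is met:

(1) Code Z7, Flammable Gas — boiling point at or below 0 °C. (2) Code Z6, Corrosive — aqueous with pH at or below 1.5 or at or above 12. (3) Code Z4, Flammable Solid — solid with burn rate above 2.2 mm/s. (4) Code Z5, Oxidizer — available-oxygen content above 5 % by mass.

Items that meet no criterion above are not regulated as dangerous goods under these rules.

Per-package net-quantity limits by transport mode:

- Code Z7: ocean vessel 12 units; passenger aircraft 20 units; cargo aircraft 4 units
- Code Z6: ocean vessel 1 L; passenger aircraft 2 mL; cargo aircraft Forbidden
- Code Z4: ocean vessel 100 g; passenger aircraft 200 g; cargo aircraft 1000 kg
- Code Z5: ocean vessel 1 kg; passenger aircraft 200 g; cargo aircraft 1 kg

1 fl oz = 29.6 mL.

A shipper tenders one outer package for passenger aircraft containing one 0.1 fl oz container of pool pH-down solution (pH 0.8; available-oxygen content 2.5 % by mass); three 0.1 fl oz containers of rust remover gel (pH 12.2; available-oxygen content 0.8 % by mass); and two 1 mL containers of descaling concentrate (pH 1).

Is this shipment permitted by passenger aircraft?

No

With pH 0.8 (≤ 1.5), the pool pH-down solution falls in Code Z6.
The rust remover gel has pH 12.2, which is ≥ 12, so it is Code Z6 (Corrosive).
Descaling concentrate: pH 1 ≤ 1.5 → Code Z6 (Corrosive).
Total Code Z6: (one 0.1 fl oz container = 2.96 mL) + (three 0.1 fl oz containers = 8.88 mL) + (two 1 mL containers = 2 mL) = 13.84 mL.
That exceeds the Code Z6 passenger aircraft limit of 2 mL.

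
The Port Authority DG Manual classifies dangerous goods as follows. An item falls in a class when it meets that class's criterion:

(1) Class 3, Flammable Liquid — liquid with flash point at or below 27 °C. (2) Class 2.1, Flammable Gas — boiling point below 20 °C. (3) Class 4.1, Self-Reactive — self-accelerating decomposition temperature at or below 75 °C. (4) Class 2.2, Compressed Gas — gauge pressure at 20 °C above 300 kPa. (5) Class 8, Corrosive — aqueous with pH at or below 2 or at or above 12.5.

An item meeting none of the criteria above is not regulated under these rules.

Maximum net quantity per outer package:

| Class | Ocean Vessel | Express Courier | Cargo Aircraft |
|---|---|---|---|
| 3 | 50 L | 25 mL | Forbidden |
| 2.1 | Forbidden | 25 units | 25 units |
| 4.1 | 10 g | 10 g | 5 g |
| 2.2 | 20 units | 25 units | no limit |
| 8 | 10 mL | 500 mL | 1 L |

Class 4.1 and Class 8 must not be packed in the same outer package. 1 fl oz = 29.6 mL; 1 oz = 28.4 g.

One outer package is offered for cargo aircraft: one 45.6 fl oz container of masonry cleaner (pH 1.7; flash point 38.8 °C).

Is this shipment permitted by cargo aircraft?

No

With pH 1.7 (≤ 2), the masonry cleaner falls in Class 8.
Class 8 quantity: one 45.6 fl oz container = 1349.76 mL.
1349.76 mL > 1 L (cargo aircraft limit, Class 8) — over the limit.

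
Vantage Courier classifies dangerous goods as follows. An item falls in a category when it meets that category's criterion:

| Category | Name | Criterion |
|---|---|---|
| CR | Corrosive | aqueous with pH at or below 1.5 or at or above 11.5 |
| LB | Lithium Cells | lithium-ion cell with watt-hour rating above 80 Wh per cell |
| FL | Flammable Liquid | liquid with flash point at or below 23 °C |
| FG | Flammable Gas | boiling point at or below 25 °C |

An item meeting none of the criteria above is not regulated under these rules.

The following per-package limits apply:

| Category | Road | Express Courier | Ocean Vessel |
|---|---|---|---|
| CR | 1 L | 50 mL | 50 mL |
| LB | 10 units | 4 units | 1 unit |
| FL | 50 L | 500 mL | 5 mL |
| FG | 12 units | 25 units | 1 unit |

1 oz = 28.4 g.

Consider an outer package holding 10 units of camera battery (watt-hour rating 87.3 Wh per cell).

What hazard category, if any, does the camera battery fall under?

Category LB

Camera battery: watt-hour rating 87.3 Wh per cell > 80 Wh per cell → Category LB (Lithium Cells).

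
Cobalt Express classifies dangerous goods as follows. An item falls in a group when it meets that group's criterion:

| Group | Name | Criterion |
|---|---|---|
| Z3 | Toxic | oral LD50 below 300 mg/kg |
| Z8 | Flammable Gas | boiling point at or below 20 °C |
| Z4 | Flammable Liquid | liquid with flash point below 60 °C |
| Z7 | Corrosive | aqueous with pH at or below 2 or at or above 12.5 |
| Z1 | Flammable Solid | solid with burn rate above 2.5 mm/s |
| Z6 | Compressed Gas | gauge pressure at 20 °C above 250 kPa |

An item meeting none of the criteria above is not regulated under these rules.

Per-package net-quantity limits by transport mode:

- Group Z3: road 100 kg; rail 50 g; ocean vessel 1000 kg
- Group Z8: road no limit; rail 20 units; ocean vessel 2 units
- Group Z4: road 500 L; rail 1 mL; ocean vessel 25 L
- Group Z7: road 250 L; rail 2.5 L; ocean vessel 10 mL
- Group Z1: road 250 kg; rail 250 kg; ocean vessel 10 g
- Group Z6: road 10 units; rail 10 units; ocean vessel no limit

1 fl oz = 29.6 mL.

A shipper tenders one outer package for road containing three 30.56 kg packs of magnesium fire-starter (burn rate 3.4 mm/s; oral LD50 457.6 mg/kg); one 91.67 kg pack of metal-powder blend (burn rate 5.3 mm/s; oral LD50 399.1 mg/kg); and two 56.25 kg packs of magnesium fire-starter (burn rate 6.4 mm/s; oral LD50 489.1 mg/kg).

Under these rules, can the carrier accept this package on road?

No

Burn rate 3.4 mm/s meets the Group Z1 criterion (Flammable Solid), so the magnesium fire-starter is Group Z1.
Metal-powder blend: burn rate 5.3 mm/s > 2.5 mm/s → Group Z1 (Flammable Solid).
Burn rate 6.4 mm/s meets the Group Z1 criterion (Flammable Solid), so the magnesium fire-starter is Group Z1.
Group Z1 net quantity: (three 30.56 kg packs = 91.68 kg) + 91.67 kg + (two 56.25 kg packs = 112.5 kg) = 295.85 kg.
295.85 kg > 250 kg (road limit, Group Z1) — over the limit.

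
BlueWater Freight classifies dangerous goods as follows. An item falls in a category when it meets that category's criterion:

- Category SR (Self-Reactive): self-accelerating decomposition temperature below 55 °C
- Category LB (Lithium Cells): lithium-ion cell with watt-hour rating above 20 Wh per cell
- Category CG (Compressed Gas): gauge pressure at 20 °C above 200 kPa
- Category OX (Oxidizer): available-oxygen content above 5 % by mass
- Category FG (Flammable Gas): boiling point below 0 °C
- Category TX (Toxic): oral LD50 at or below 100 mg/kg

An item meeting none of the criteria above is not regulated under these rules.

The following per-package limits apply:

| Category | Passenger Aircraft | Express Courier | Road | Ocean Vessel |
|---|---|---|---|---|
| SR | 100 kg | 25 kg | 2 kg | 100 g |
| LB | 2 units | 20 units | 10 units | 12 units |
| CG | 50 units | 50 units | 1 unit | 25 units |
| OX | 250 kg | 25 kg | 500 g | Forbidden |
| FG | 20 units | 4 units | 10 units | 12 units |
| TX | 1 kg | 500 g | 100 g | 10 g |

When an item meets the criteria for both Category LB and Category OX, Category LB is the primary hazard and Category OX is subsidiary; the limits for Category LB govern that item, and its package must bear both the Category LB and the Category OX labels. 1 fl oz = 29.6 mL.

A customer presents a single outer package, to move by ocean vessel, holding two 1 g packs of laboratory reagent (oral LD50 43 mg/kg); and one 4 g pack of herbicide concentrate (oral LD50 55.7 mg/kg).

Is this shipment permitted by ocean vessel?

Yes

With oral LD50 43 mg/kg (≤ 100 mg/kg), the laboratory reagent falls in Category TX.
With oral LD50 55.7 mg/kg (≤ 100 mg/kg), the herbicide concentrate falls in Category TX.
Category TX net quantity: (two 1 g packs = 2 g) + 4 g = 6 g.
6 g ≤ 10 g (ocean vessel limit, Category TX) — within limit.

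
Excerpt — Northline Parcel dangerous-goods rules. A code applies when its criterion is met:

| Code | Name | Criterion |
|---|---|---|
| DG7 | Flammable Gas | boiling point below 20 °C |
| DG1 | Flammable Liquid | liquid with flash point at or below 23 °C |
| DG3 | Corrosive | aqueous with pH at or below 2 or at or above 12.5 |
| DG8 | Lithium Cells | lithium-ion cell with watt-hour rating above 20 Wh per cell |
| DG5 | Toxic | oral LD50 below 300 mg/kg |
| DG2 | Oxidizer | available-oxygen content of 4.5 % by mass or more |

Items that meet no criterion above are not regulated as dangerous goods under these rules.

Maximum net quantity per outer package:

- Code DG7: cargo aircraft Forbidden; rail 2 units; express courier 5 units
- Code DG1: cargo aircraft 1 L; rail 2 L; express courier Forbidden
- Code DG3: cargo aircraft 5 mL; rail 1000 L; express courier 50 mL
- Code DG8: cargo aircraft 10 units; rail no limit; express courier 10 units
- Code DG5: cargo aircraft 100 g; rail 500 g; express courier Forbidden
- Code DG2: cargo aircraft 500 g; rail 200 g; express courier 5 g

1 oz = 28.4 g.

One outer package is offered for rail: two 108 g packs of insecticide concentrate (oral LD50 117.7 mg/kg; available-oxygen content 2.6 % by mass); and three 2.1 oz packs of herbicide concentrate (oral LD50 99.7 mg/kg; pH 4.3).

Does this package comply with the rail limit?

The insecticide concentrate has oral LD50 117.7 mg/kg, which is < 300 mg/kg, so it is Code DG5 (Toxic).
Herbicide concentrate: oral LD50 99.7 mg/kg < 300 mg/kg → Code DG5 (Toxic).
Total Code DG5: (two 108 g packs = 216 g) + (three 2.1 oz packs = 178.92 g) = 394.92 g.
That is within the Code DG5 rail limit of 500 g.

Yes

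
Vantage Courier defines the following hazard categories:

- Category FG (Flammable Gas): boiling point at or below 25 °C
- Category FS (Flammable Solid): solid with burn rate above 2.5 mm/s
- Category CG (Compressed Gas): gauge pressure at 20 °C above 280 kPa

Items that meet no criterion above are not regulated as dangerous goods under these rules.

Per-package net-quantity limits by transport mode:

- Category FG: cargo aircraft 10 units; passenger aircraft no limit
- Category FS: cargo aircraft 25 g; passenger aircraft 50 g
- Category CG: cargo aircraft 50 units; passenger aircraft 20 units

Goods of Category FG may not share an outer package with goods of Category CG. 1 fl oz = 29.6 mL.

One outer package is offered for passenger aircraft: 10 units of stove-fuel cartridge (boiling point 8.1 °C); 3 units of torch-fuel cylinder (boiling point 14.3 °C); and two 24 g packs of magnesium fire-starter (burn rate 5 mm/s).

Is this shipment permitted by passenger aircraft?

With boiling point 8.1 °C (≤ 25 °C), the stove-fuel cartridge falls in Category FG.
The torch-fuel cylinder has boiling point 14.3 °C, which is ≤ 25 °C, so it is Category FG (Flammable Gas).
Burn rate 5 mm/s meets the Category FS criterion (Flammable Solid), so the magnesium fire-starter is Category FS.
Total Category FG: 10 units + 3 units = 13 units.
Category FG has no per-package limit by passenger aircraft.
Category FS quantity: two 24 g packs = 48 g.
That is within the Category FS passenger aircraft limit of 50 g.
The segregation rule (Category FG with Category CG) does not apply to Category FG with Category FS.
Every hazard category is within its passenger aircraft limit and no segregation rule is violated.

Yes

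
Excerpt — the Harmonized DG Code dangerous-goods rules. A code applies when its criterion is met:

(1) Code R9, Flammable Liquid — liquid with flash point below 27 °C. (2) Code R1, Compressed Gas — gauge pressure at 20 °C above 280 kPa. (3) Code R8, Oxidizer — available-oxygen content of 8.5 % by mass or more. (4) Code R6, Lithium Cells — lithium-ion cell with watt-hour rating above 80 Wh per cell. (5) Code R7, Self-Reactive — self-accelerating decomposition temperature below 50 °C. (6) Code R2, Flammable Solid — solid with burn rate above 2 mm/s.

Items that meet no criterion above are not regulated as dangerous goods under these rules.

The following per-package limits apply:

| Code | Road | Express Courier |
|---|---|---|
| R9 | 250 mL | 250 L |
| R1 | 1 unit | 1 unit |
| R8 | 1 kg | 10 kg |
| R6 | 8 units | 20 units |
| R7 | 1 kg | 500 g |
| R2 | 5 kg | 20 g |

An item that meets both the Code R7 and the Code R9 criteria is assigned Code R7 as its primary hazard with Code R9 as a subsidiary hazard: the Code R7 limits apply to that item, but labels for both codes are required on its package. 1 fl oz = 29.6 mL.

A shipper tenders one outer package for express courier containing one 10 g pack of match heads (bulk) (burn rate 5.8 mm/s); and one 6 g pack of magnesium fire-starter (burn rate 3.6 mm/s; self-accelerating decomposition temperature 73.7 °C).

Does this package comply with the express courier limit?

The match heads (bulk) have burn rate 5.8 mm/s, which is > 2 mm/s, so they are Code R2 (Flammable Solid).
Burn rate 3.6 mm/s meets the Code R2 criterion (Flammable Solid), so the magnesium fire-starter is Code R2.
Code R2 net quantity: 10 g + 6 g = 16 g.
That is within the Code R2 express courier limit of 20 g.

Yes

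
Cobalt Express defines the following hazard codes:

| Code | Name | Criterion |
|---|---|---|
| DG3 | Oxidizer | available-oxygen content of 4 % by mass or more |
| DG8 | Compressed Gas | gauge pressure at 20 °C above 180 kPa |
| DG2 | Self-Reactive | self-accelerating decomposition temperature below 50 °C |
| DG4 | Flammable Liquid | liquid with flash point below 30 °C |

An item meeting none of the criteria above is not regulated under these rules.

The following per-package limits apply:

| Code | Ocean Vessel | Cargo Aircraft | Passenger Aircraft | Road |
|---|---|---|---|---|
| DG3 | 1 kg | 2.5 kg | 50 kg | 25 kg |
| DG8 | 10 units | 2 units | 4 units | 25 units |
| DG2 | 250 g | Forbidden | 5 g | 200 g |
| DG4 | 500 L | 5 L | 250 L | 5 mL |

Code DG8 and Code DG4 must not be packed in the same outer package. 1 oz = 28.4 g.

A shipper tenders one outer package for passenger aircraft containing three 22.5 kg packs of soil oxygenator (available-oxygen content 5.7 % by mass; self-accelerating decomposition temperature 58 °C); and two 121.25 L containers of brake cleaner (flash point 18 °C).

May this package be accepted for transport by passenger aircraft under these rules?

Available-oxygen content 5.7 % by mass meets the Code DG3 criterion (Oxidizer), so the soil oxygenator is Code DG3.
Flash point 18 °C meets the Code DG4 criterion (Flammable Liquid), so the brake cleaner is Code DG4.
Code DG4 quantity: two 121.25 L containers = 242.5 L.
That is within the Code DG4 passenger aircraft limit of 250 L.
Code DG3 quantity: three 22.5 kg packs = 67.5 kg.
That exceeds the Code DG3 passenger aircraft limit of 50 kg.
The segregation rule (Code DG8 with Code DG4) does not apply to Code DG4 with Code DG3.

No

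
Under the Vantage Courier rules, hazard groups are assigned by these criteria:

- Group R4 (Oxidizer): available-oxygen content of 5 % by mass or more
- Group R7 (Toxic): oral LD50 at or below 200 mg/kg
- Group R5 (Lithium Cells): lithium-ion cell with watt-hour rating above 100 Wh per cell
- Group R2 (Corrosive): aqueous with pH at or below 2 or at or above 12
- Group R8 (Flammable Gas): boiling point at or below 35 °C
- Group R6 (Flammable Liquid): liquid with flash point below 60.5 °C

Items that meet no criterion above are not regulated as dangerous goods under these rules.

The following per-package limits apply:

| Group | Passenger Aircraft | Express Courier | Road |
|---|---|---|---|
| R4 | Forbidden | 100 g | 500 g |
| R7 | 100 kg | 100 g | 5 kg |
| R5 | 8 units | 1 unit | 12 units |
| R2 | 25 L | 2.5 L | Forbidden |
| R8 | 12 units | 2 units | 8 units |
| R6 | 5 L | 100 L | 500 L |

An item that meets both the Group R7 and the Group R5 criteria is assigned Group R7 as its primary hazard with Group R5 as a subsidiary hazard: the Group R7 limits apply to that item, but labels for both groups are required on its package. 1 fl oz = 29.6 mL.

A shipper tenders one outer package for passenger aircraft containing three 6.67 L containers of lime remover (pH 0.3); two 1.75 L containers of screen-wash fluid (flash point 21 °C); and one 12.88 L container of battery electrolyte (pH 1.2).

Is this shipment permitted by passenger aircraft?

The lime remover has pH 0.3, which is ≤ 2, so it is Group R2 (Corrosive).
Flash point 21 °C meets the Group R6 criterion (Flammable Liquid), so the screen-wash fluid is Group R6.
Battery electrolyte: pH 1.2 ≤ 2 → Group R2 (Corrosive).
Group R2 net quantity: (three 6.67 L containers = 20.01 L) + 12.88 L = 32.89 L.
32.89 L > 25 L (passenger aircraft limit, Group R2) — over the limit.
Group R6 quantity: two 1.75 L containers = 3.5 L.
That is within the Group R6 passenger aircraft limit of 5 L.

No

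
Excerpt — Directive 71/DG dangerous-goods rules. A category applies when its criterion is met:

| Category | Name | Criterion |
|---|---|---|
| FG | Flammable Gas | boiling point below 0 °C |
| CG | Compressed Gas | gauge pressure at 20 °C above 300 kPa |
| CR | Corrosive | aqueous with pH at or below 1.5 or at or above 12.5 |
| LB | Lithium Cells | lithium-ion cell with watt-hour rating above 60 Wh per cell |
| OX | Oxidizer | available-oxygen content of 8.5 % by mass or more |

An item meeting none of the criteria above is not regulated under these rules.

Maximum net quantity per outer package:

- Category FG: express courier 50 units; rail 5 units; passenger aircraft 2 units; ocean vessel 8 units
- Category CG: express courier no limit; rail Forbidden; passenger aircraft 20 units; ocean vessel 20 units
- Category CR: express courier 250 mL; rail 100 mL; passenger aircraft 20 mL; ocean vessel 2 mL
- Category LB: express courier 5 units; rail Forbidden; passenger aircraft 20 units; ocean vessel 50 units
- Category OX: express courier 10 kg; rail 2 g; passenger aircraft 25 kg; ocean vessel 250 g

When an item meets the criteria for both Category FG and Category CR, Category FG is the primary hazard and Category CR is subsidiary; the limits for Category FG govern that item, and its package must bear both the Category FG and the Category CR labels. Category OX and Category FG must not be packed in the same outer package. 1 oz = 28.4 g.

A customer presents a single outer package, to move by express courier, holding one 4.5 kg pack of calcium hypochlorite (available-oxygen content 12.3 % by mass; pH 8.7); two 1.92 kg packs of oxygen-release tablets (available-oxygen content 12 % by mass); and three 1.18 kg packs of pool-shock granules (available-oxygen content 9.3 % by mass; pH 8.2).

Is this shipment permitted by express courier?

The calcium hypochlorite has available-oxygen content 12.3 % by mass, which is ≥ 8.5 % by mass, so it is Category OX (Oxidizer).
The oxygen-release tablets have available-oxygen content 12 % by mass, which is ≥ 8.5 % by mass, so they are Category OX (Oxidizer).
Available-oxygen content 9.3 % by mass meets the Category OX criterion (Oxidizer), so the pool-shock granules are Category OX.
Total Category OX: 4.5 kg + (two 1.92 kg packs = 3.84 kg) + (three 1.18 kg packs = 3.54 kg) = 11.88 kg.
11.88 kg exceeds the express courier limit of 10 kg for Category OX.

No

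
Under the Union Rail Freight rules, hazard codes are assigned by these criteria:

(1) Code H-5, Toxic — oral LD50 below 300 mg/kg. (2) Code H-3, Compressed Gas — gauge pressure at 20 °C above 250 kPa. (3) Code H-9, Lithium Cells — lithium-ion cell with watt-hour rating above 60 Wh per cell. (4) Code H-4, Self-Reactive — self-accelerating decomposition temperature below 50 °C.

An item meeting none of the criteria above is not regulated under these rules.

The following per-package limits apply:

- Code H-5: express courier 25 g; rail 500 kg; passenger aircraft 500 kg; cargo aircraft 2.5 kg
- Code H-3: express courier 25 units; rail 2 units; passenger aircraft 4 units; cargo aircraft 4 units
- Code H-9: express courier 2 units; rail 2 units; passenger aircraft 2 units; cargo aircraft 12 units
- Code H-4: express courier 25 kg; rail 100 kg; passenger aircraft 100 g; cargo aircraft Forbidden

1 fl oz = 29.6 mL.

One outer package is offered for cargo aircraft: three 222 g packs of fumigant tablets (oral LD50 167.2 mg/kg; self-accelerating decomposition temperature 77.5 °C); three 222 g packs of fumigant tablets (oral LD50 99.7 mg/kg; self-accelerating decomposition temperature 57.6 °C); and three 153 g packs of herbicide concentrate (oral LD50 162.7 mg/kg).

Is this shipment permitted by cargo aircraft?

Yes

With oral LD50 167.2 mg/kg (< 300 mg/kg), the fumigant tablets fall in Code H-5.
With oral LD50 99.7 mg/kg (< 300 mg/kg), the fumigant tablets fall in Code H-5.
With oral LD50 162.7 mg/kg (< 300 mg/kg), the herbicide concentrate falls in Code H-5.
Total Code H-5: (three 222 g packs = 666 g) + (three 222 g packs = 666 g) + (three 153 g packs = 459 g) = 1.791 kg.
That is within the Code H-5 cargo aircraft limit of 2.5 kg.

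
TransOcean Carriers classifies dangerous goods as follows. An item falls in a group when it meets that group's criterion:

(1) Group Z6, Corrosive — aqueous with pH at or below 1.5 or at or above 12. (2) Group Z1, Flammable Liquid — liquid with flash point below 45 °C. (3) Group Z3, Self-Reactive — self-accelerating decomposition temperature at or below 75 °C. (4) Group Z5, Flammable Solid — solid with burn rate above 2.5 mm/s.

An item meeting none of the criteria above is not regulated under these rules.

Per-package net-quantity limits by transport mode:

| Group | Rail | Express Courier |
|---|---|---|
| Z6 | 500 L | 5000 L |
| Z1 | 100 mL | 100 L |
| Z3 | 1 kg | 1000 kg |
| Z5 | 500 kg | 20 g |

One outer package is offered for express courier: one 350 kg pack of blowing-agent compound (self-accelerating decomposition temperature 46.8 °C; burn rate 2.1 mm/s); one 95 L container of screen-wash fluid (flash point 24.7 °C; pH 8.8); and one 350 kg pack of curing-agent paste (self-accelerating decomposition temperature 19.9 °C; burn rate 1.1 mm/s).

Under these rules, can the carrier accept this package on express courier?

Yes

Self-accelerating decomposition temperature 46.8 °C meets the Group Z3 criterion (Self-Reactive), so the blowing-agent compound is Group Z3.
With flash point 24.7 °C (< 45 °C), the screen-wash fluid falls in Group Z1.
The curing-agent paste has self-accelerating decomposition temperature 19.9 °C, which is ≤ 75 °C, so it is Group Z3 (Self-Reactive).
Total Group Z3: 350 kg + 350 kg = 700 kg.
700 kg is within the express courier limit of 1000 kg for Group Z3.
Group Z1 quantity: 95 L.
95 L ≤ 100 L (express courier limit, Group Z1) — within limit.
Every hazard group is within its express courier limit and no segregation rule is violated.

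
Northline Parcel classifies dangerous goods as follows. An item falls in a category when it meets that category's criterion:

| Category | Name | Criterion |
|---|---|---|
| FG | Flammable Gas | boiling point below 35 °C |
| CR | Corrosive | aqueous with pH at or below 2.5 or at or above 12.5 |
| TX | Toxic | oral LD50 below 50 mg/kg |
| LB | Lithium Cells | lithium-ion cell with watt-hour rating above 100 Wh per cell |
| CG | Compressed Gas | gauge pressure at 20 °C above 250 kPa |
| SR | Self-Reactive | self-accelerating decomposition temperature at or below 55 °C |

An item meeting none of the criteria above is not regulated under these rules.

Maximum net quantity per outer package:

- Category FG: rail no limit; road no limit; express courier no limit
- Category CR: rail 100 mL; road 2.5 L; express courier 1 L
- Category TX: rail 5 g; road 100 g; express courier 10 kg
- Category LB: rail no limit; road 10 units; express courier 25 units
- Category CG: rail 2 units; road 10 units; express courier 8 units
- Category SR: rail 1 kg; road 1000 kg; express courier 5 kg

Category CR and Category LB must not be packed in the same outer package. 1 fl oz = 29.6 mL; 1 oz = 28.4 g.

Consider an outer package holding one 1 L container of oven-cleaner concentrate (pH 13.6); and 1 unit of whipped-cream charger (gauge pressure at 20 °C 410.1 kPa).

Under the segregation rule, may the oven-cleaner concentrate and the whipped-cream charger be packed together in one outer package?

Oven-cleaner concentrate: pH 13.6 ≥ 12.5 → Category CR (Corrosive).
Whipped-cream charger: gauge pressure at 20 °C 410.1 kPa > 250 kPa → Category CG (Compressed Gas).
No segregation rule bars Category CR with Category CG.

Yes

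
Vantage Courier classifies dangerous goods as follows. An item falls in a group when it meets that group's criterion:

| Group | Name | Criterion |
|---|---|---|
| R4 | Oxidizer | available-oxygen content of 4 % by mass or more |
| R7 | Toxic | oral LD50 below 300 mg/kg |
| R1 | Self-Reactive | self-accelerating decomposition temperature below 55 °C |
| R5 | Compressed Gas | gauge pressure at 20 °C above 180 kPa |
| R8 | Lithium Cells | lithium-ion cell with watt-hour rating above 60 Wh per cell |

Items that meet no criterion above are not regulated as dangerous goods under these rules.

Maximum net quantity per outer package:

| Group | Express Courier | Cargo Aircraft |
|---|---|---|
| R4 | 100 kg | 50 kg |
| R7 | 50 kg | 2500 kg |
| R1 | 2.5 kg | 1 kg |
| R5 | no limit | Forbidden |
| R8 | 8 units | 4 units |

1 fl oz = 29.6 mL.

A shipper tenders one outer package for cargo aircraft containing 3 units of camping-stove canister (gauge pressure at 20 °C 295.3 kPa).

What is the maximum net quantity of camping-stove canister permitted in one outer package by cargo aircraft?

Forbidden

Camping-stove canister: gauge pressure at 20 °C 295.3 kPa > 180 kPa → Group R5 (Compressed Gas).
The cargo aircraft limit for Group R5 is Forbidden.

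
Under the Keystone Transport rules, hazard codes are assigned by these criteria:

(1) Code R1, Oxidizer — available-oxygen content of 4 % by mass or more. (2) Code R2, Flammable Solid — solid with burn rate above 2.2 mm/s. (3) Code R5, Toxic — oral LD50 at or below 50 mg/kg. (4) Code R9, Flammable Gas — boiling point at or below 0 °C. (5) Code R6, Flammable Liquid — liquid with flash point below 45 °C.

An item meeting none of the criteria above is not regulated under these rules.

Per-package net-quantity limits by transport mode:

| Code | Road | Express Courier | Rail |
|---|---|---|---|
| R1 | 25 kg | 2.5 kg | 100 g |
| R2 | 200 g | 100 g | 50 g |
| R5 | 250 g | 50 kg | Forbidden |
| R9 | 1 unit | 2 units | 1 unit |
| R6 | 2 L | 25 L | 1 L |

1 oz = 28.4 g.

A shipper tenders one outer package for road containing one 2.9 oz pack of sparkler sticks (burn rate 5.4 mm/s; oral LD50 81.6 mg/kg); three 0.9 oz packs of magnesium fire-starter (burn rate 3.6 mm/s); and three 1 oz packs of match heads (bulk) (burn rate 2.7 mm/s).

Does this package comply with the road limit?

Sparkler sticks: burn rate 5.4 mm/s > 2.2 mm/s → Code R2 (Flammable Solid).
With burn rate 3.6 mm/s (> 2.2 mm/s), the magnesium fire-starter falls in Code R2.
Burn rate 2.7 mm/s meets the Code R2 criterion (Flammable Solid), so the match heads (bulk) are Code R2.
Total Code R2: (one 2.9 oz pack = 82.36 g) + (three 0.9 oz packs = 76.68 g) + (three 1 oz packs = 85.2 g) = 244.24 g.
244.24 g exceeds the road limit of 200 g for Code R2.

No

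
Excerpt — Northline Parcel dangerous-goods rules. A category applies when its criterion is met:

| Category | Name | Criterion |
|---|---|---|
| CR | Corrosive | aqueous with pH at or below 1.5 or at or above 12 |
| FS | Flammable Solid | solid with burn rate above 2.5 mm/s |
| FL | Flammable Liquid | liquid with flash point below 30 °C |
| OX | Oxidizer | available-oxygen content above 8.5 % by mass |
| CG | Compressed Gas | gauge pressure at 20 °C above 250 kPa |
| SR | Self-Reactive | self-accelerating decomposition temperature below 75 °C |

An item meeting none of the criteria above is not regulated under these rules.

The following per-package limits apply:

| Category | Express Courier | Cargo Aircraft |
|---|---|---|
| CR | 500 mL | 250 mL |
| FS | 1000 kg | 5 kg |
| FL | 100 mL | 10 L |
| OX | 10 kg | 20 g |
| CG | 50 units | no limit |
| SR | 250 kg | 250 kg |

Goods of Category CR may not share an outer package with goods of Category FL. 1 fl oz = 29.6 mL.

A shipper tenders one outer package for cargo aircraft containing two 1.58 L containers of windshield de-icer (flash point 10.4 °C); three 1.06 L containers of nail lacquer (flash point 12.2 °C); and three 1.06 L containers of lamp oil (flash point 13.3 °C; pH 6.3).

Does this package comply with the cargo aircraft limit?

Flash point 10.4 °C meets the Category FL criterion (Flammable Liquid), so the windshield de-icer is Category FL.
Flash point 12.2 °C meets the Category FL criterion (Flammable Liquid), so the nail lacquer is Category FL.
The lamp oil has flash point 13.3 °C, which is < 30 °C, so it is Category FL (Flammable Liquid).
Total Category FL: (two 1.58 L containers = 3.16 L) + (three 1.06 L containers = 3.18 L) + (three 1.06 L containers = 3.18 L) = 9.52 L.
That is within the Category FL cargo aircraft limit of 10 L.

Yes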